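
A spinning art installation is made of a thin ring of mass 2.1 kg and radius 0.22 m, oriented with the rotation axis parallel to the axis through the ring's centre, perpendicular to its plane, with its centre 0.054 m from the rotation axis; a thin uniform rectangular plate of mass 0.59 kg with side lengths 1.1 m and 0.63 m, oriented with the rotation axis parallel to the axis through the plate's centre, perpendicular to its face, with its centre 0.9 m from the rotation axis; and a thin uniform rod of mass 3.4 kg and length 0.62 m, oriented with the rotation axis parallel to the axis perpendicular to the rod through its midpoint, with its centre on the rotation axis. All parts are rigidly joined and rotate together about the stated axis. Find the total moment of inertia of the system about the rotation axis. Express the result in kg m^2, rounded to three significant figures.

0.774

Thin ring: I_cm = MR² = (2.1)(0.22)² = 0.10164 kg m^2; centre at d = 0.054 m, so I = I_cm + Md² gives I = 0.10164 + (2.1)(0.054)² = 0.10776 kg m^2.
Rectangular plate: I_cm = (1/12)M(a²+b²) = (1/12)(0.59)[(1.1)² + (0.63)²] = 0.079006 kg m^2; centre at d = 0.9 m, so I = I_cm + Md² gives I = 0.079006 + (0.59)(0.9)² = 0.55691 kg m^2.
Thin rod: I_cm = (1/12)ML² = (1/12)(3.4)(0.62)² = 0.10891 kg m^2; axis through the centre, so I = 0.10891 kg m^2.
Total I = 0.10776 + 0.55691 + 0.10891 = 0.77358 kg m^2.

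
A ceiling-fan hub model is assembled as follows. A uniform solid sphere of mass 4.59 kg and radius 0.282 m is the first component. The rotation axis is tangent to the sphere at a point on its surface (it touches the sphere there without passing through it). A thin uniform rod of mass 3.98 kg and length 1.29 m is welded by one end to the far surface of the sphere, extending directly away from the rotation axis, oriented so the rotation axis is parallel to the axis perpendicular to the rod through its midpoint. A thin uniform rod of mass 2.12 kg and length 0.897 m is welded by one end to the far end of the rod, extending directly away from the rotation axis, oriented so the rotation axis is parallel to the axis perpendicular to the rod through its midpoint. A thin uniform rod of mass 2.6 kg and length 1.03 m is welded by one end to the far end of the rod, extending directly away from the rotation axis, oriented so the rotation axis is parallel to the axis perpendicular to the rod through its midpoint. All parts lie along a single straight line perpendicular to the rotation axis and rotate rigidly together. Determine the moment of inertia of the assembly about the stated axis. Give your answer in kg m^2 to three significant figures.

46.2

Solid sphere: I_cm = (2/5)MR² = (2/5)(4.59)(0.282)² = 0.14601 kg m^2; centre at d = 0.282 m, so I = I_cm + Md² gives I = 0.14601 + (4.59)(0.282)² = 0.51102 kg m^2.
Thin rod: I_cm = (1/12)ML² = (1/12)(3.98)(1.29)² = 0.55193 kg m^2; centre at d = 0.282 + 0.282 + 0.645 = 1.209 m, so I = I_cm + Md² gives I = 0.55193 + (3.98)(1.209)² = 6.3694 kg m^2.
Thin rod: I_cm = (1/12)ML² = (1/12)(2.12)(0.897)² = 0.14215 kg m^2; centre at d = 0.282 + 0.282 + 0.645 + 0.645 + 0.4485 = 2.3025 m, so I = I_cm + Md² gives I = 0.14215 + (2.12)(2.3025)² = 11.381 kg m^2.
Thin rod: I_cm = (1/12)ML² = (1/12)(2.6)(1.03)² = 0.22986 kg m^2; centre at d = 0.282 + 0.282 + 0.645 + 0.645 + 0.4485 + 0.4485 + 0.515 = 3.266 m, so I = I_cm + Md² gives I = 0.22986 + (2.6)(3.266)² = 27.963 kg m^2.
Total I = 0.51102 + 6.3694 + 11.381 + 27.963 = 46.225 kg m^2.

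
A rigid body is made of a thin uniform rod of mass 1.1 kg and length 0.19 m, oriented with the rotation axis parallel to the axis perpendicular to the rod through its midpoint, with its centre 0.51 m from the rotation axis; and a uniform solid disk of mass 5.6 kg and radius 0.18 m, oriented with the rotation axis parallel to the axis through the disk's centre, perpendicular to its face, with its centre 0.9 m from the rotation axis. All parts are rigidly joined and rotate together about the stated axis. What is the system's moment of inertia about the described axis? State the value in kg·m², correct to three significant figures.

4.92

Thin rod: I_cm = (1/12)ML² = (1/12)(1.1)(0.19)² = 0.0033092 kg·m²; centre at d = 0.51 m, so I = I_cm + Md² gives I = 0.0033092 + (1.1)(0.51)² = 0.28942 kg·m².
Solid disk: I_cm = (1/2)MR² = (1/2)(5.6)(0.18)² = 0.09072 kg·m²; centre at d = 0.9 m, so I = I_cm + Md² gives I = 0.09072 + (5.6)(0.9)² = 4.6267 kg·m².
Total I = 0.28942 + 4.6267 = 4.9161 kg·m².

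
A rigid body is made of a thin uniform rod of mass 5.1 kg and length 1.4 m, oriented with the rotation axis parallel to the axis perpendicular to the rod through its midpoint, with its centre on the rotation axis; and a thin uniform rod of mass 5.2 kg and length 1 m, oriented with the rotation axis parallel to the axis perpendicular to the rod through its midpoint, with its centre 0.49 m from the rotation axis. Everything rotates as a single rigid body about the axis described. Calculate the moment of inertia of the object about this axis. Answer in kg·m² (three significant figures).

Thin rod: I_cm = (1/12)ML² = (1/12)(5.1)(1.4)² = 0.833 kg·m²; axis through the centre, so I = 0.833 kg·m².
Thin rod: I_cm = (1/12)ML² = (1/12)(5.2)(1)² = 0.43333 kg·m²; centre at d = 0.49 m, so the parallel axis theorem gives I = 0.43333 + (5.2)(0.49)² = 1.6819 kg·m².
Total I = 0.833 + 1.6819 = 2.5149 kg·m².

2.51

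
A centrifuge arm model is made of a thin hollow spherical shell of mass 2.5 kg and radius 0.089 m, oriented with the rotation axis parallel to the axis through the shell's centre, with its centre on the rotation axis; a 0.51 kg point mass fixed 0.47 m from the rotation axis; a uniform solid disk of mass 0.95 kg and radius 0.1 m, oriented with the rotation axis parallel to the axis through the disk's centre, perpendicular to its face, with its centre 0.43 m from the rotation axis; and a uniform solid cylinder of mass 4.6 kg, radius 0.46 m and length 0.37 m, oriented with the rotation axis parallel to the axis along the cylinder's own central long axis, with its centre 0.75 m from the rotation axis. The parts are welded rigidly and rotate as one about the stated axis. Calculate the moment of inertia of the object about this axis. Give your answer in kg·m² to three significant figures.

3.38

Spherical shell: I_cm = (2/3)MR² = (2/3)(2.5)(0.089)² = 0.013202 kg·m²; axis through the centre, so I = 0.013202 kg·m².
Point mass: I_cm = 0; centre at d = 0.47 m, so I = I_cm + Md² gives I = 0 + (0.51)(0.47)² = 0.11266 kg·m².
Solid disk: I_cm = (1/2)MR² = (1/2)(0.95)(0.1)² = 0.00475 kg·m²; centre at d = 0.43 m, so I = I_cm + Md² gives I = 0.00475 + (0.95)(0.43)² = 0.1804 kg·m².
Solid cylinder: I_cm = (1/2)MR² = (1/2)(4.6)(0.46)² = 0.48668 kg·m²; centre at d = 0.75 m, so I = I_cm + Md² gives I = 0.48668 + (4.6)(0.75)² = 3.0742 kg·m².
Total I = 0.013202 + 0.11266 + 0.1804 + 3.0742 = 3.3804 kg·m².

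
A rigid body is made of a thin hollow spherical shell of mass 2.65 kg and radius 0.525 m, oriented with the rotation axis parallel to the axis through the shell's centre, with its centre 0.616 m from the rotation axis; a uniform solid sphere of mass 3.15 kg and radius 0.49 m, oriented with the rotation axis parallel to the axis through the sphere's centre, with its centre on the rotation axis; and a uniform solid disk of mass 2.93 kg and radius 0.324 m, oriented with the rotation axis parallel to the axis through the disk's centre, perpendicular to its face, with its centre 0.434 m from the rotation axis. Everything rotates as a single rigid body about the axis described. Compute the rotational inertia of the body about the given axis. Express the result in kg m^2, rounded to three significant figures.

2.50

Spherical shell: I_cm = (2/3)MR² = (2/3)(2.65)(0.525)² = 0.48694 kg m^2; centre at d = 0.616 m, so the parallel axis theorem gives I = 0.48694 + (2.65)(0.616)² = 1.4925 kg m^2.
Solid sphere: I_cm = (2/5)MR² = (2/5)(3.15)(0.49)² = 0.30253 kg m^2; axis through the centre, so I = 0.30253 kg m^2.
Solid disk: I_cm = (1/2)MR² = (1/2)(2.93)(0.324)² = 0.15379 kg m^2; centre at d = 0.434 m, so the parallel axis theorem gives I = 0.15379 + (2.93)(0.434)² = 0.70567 kg m^2.
Total I = 1.4925 + 0.30253 + 0.70567 = 2.5007 kg m^2.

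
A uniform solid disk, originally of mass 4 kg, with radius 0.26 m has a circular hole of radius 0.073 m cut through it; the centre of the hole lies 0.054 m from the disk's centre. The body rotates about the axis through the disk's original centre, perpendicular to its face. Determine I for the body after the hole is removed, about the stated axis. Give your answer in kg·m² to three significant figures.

0.133

Unpierced body about its centre: I₀ = (1/2)MR² = (1/2)(4)(0.26)² = 0.1352 kg·m².
The removed disk has mass m = M·(r/R)² = (4)(0.073/0.26)² = 0.31533 kg (same uniform areal density).
Its moment of inertia about the rotation axis (parallel-axis theorem): I_hole = (1/2)mr² + md² = (1/2)(0.31533)(0.073)² + (0.31533)(0.054)² = 0.0017597 kg·m².
Treating the hole as negative mass, I = I₀ − I_hole = 0.1352 − 0.0017597 = 0.13344 kg·m².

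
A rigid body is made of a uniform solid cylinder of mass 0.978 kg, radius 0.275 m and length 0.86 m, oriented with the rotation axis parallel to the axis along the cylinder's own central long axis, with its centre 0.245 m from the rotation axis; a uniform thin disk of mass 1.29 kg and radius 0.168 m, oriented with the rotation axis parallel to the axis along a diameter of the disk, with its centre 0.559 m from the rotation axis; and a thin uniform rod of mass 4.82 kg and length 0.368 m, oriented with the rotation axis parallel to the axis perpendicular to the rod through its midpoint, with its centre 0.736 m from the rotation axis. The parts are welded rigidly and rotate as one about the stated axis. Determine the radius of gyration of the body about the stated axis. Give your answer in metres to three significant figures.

Solid cylinder: I_cm = (1/2)MR² = (1/2)(0.978)(0.275)² = 0.036981 kg·m²; centre at d = 0.245 m, so the parallel axis theorem gives I = 0.036981 + (0.978)(0.245)² = 0.095685 kg·m².
Thin disk: I_cm = (1/4)MR² = (1/4)(1.29)(0.168)² = 0.0091022 kg·m²; centre at d = 0.559 m, so the parallel axis theorem gives I = 0.0091022 + (1.29)(0.559)² = 0.4122 kg·m².
Thin rod: I_cm = (1/12)ML² = (1/12)(4.82)(0.368)² = 0.054395 kg·m²; centre at d = 0.736 m, so the parallel axis theorem gives I = 0.054395 + (4.82)(0.736)² = 2.6654 kg·m².
Total I = 3.1733 kg·m²; total mass M = 7.088 kg.
k = √(I/M) = √(3.1733/7.088) = 0.6691 m.

0.669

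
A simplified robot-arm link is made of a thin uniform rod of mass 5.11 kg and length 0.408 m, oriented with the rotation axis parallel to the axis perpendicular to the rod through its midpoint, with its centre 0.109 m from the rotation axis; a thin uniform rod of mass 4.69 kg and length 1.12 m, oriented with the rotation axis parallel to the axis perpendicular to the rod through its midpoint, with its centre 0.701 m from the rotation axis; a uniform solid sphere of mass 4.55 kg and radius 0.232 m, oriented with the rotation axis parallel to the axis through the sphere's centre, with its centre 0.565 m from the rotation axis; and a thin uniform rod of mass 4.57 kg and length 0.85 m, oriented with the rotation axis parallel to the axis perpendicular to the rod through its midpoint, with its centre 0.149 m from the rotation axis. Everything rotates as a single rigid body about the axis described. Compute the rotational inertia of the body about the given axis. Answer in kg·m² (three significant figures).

Thin rod: I_cm = (1/12)ML² = (1/12)(5.11)(0.408)² = 0.070886 kg·m²; centre at d = 0.109 m, so I = I_cm + Md² gives I = 0.070886 + (5.11)(0.109)² = 0.1316 kg·m².
Thin rod: I_cm = (1/12)ML² = (1/12)(4.69)(1.12)² = 0.49026 kg·m²; centre at d = 0.701 m, so I = I_cm + Md² gives I = 0.49026 + (4.69)(0.701)² = 2.7949 kg·m².
Solid sphere: I_cm = (2/5)MR² = (2/5)(4.55)(0.232)² = 0.09796 kg·m²; centre at d = 0.565 m, so I = I_cm + Md² gives I = 0.09796 + (4.55)(0.565)² = 1.5504 kg·m².
Thin rod: I_cm = (1/12)ML² = (1/12)(4.57)(0.85)² = 0.27515 kg·m²; centre at d = 0.149 m, so I = I_cm + Md² gives I = 0.27515 + (4.57)(0.149)² = 0.37661 kg·m².
Total I = 0.1316 + 2.7949 + 1.5504 + 0.37661 = 4.8536 kg·m².

4.85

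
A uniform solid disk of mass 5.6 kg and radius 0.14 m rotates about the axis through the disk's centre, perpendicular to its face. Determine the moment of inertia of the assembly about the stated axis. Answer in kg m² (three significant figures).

0.0549

I_cm = (1/2)MR² = (1/2)(5.6)(0.14)² = 0.05488 kg m²; axis through the centre, so I = 0.05488 kg m².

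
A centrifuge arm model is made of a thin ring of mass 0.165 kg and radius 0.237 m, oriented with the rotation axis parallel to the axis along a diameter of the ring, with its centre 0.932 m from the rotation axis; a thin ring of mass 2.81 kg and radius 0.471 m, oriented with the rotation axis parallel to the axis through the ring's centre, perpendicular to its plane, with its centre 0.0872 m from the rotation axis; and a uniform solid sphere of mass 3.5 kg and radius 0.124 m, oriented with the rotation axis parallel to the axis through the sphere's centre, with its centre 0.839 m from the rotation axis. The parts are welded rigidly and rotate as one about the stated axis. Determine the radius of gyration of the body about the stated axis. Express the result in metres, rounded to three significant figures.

0.712

Thin ring: I_cm = (1/2)MR² = (1/2)(0.165)(0.237)² = 0.0046339 kg m²; centre at d = 0.932 m, so the parallel axis theorem gives I = 0.0046339 + (0.165)(0.932)² = 0.14796 kg m².
Thin ring: I_cm = MR² = (2.81)(0.471)² = 0.62337 kg m²; centre at d = 0.0872 m, so the parallel axis theorem gives I = 0.62337 + (2.81)(0.0872)² = 0.64474 kg m².
Solid sphere: I_cm = (2/5)MR² = (2/5)(3.5)(0.124)² = 0.021526 kg m²; centre at d = 0.839 m, so the parallel axis theorem gives I = 0.021526 + (3.5)(0.839)² = 2.4852 kg m².
Total I = 3.2779 kg m²; total mass M = 6.475 kg.
k = √(I/M) = √(3.2779/6.475) = 0.71151 m.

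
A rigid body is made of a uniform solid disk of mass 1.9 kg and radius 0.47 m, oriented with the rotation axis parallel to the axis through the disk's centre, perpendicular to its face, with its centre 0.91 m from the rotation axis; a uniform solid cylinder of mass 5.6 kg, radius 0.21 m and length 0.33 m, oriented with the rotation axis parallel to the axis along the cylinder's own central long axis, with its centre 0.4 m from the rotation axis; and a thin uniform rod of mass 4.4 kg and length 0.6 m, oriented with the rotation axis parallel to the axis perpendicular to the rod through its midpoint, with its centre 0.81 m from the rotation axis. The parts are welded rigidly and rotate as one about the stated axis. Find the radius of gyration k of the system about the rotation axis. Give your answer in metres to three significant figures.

Solid disk: I_cm = (1/2)MR² = (1/2)(1.9)(0.47)² = 0.20985 kg m²; centre at d = 0.91 m, so the parallel axis theorem gives I = 0.20985 + (1.9)(0.91)² = 1.7832 kg m².
Solid cylinder: I_cm = (1/2)MR² = (1/2)(5.6)(0.21)² = 0.12348 kg m²; centre at d = 0.4 m, so the parallel axis theorem gives I = 0.12348 + (5.6)(0.4)² = 1.0195 kg m².
Thin rod: I_cm = (1/12)ML² = (1/12)(4.4)(0.6)² = 0.132 kg m²; centre at d = 0.81 m, so the parallel axis theorem gives I = 0.132 + (4.4)(0.81)² = 3.0188 kg m².
Total I = 5.8216 kg m²; total mass M = 11.9 kg.
k = √(I/M) = √(5.8216/11.9) = 0.69943 m.

0.699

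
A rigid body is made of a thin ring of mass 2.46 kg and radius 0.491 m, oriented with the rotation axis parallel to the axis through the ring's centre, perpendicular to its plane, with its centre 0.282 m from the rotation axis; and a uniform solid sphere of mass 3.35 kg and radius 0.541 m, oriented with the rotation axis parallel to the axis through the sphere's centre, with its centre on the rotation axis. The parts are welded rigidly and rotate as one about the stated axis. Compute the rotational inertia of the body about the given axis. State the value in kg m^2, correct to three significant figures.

Thin ring: I_cm = MR² = (2.46)(0.491)² = 0.59306 kg m^2; centre at d = 0.282 m, so I = I_cm + Md² gives I = 0.59306 + (2.46)(0.282)² = 0.78869 kg m^2.
Solid sphere: I_cm = (2/5)MR² = (2/5)(3.35)(0.541)² = 0.39219 kg m^2; axis through the centre, so I = 0.39219 kg m^2.
Total I = 0.78869 + 0.39219 = 1.1809 kg m^2.

1.18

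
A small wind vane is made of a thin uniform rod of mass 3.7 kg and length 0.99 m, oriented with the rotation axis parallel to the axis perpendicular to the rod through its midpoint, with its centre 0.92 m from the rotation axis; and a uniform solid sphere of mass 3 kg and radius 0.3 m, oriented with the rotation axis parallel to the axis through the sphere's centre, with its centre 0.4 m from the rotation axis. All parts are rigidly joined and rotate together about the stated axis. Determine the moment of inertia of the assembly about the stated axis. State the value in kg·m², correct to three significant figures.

Thin rod: I_cm = (1/12)ML² = (1/12)(3.7)(0.99)² = 0.3022 kg·m²; centre at d = 0.92 m, so I = I_cm + Md² gives I = 0.3022 + (3.7)(0.92)² = 3.4339 kg·m².
Solid sphere: I_cm = (2/5)MR² = (2/5)(3)(0.3)² = 0.108 kg·m²; centre at d = 0.4 m, so I = I_cm + Md² gives I = 0.108 + (3)(0.4)² = 0.588 kg·m².
Total I = 3.4339 + 0.588 = 4.0219 kg·m².

4.02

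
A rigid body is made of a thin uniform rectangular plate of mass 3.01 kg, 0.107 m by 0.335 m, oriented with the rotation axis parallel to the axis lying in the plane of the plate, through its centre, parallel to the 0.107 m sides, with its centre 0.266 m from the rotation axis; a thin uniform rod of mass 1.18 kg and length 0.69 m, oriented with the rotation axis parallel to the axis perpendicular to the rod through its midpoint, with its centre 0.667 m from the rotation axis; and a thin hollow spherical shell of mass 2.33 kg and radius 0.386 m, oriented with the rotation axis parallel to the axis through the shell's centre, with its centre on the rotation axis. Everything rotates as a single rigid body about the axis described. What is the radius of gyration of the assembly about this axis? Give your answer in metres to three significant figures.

0.400

Rectangular plate: I_cm = (1/12)Mb² = (1/12)(3.01)(0.335)² = 0.02815 kg m^2; centre at d = 0.266 m, so I = I_cm + Md² gives I = 0.02815 + (3.01)(0.266)² = 0.24113 kg m^2.
Thin rod: I_cm = (1/12)ML² = (1/12)(1.18)(0.69)² = 0.046816 kg m^2; centre at d = 0.667 m, so I = I_cm + Md² gives I = 0.046816 + (1.18)(0.667)² = 0.57179 kg m^2.
Spherical shell: I_cm = (2/3)MR² = (2/3)(2.33)(0.386)² = 0.23144 kg m^2; axis through the centre, so I = 0.23144 kg m^2.
Total I = 1.0444 kg m^2; total mass M = 6.52 kg.
k = √(I/M) = √(1.0444/6.52) = 0.40022 m.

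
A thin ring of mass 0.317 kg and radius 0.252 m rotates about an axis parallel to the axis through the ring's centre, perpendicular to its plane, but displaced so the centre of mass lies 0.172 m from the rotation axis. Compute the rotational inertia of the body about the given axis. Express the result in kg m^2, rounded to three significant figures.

0.0295

I_cm = MR² = (0.317)(0.252)² = 0.020131 kg m^2; centre at d = 0.172 m, so I = I_cm + Md² gives I = 0.020131 + (0.317)(0.172)² = 0.029509 kg m^2.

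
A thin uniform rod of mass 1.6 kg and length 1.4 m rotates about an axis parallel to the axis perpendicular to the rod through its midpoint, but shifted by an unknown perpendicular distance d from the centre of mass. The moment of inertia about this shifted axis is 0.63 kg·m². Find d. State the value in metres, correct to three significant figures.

0.480

About the centre-of-mass axis, I_cm = (1/12)ML² = (1/12)(1.6)(1.4)² = 0.26133 kg·m².
Parallel axis theorem: I = I_cm + Md², so Md² = 0.63 − 0.26133 = 0.36867 kg·m².
d = √(0.36867 / 1.6) = 0.48002 m.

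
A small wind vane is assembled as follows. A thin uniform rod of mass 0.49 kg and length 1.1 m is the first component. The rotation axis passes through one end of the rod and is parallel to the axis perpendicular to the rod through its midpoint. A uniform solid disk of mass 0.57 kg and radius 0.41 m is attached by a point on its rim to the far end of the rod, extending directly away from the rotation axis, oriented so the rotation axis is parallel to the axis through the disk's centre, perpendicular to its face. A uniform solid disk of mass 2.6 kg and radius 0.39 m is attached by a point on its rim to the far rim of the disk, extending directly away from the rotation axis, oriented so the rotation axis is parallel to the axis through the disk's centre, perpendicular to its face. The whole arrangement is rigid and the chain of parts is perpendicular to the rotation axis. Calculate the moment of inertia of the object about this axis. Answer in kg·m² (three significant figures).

15.6

Thin rod: I_cm = (1/12)ML² = (1/12)(0.49)(1.1)² = 0.049408 kg·m²; centre at d = 0.55 m, so I = I_cm + Md² gives I = 0.049408 + (0.49)(0.55)² = 0.19763 kg·m².
Solid disk: I_cm = (1/2)MR² = (1/2)(0.57)(0.41)² = 0.047908 kg·m²; centre at d = 0.55 + 0.55 + 0.41 = 1.51 m, so I = I_cm + Md² gives I = 0.047908 + (0.57)(1.51)² = 1.3476 kg·m².
Solid disk: I_cm = (1/2)MR² = (1/2)(2.6)(0.39)² = 0.19773 kg·m²; centre at d = 0.55 + 0.55 + 0.41 + 0.41 + 0.39 = 2.31 m, so I = I_cm + Md² gives I = 0.19773 + (2.6)(2.31)² = 14.072 kg·m².
Total I = 0.19763 + 1.3476 + 14.072 = 15.617 kg·m².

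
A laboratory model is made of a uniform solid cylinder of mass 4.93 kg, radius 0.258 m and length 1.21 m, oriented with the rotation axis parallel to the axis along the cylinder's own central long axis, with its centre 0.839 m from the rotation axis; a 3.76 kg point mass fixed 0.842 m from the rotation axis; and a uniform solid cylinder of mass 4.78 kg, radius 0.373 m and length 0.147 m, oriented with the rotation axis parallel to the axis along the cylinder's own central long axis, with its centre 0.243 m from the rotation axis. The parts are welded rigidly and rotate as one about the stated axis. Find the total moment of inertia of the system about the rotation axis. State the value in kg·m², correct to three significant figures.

Solid cylinder: I_cm = (1/2)MR² = (1/2)(4.93)(0.258)² = 0.16408 kg·m²; centre at d = 0.839 m, so the parallel axis theorem gives I = 0.16408 + (4.93)(0.839)² = 3.6344 kg·m².
Point mass: I_cm = 0; centre at d = 0.842 m, so the parallel axis theorem gives I = 0 + (3.76)(0.842)² = 2.6657 kg·m².
Solid cylinder: I_cm = (1/2)MR² = (1/2)(4.78)(0.373)² = 0.33252 kg·m²; centre at d = 0.243 m, so the parallel axis theorem gives I = 0.33252 + (4.78)(0.243)² = 0.61477 kg·m².
Total I = 3.6344 + 2.6657 + 0.61477 = 6.9149 kg·m².

6.91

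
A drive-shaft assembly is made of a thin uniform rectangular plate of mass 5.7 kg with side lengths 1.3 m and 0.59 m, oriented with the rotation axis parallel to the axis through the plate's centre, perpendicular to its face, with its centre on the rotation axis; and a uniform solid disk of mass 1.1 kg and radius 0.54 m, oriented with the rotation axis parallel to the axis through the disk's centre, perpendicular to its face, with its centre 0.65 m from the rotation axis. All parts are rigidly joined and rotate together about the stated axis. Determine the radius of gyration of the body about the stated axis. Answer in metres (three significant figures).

0.484

Rectangular plate: I_cm = (1/12)M(a²+b²) = (1/12)(5.7)[(1.3)² + (0.59)²] = 0.9681 kg m^2; axis through the centre, so I = 0.9681 kg m^2.
Solid disk: I_cm = (1/2)MR² = (1/2)(1.1)(0.54)² = 0.16038 kg m^2; centre at d = 0.65 m, so the parallel axis theorem gives I = 0.16038 + (1.1)(0.65)² = 0.62513 kg m^2.
Total I = 1.5932 kg m^2; total mass M = 6.8 kg.
k = √(I/M) = √(1.5932/6.8) = 0.48404 m.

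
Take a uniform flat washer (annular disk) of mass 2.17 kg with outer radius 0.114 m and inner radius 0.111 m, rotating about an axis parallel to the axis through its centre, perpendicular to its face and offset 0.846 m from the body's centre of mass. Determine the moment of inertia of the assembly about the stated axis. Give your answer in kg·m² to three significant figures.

I_cm = (1/2)M(R²+r²) = (1/2)(2.17)[(0.114)² + (0.111)²] = 0.027469 kg·m²; centre at d = 0.846 m, so I = I_cm + Md² gives I = 0.027469 + (2.17)(0.846)² = 1.5806 kg·m².

1.58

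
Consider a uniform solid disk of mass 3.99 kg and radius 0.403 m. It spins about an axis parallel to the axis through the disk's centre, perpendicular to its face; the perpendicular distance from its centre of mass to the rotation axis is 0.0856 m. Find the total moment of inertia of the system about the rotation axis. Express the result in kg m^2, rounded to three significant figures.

0.353

I_cm = (1/2)MR² = (1/2)(3.99)(0.403)² = 0.32401 kg m^2; centre at d = 0.0856 m, so the parallel axis theorem gives I = 0.32401 + (3.99)(0.0856)² = 0.35324 kg m^2.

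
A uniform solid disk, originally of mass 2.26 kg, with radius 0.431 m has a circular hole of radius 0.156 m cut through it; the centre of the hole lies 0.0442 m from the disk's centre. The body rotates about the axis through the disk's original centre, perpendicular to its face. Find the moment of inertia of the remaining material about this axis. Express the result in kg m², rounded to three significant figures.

0.206

Unpierced body about its centre: I₀ = (1/2)MR² = (1/2)(2.26)(0.431)² = 0.20991 kg m².
The removed disk has mass m = M·(r/R)² = (2.26)(0.156/0.431)² = 0.29608 kg (same uniform areal density).
Its moment of inertia about the rotation axis (parallel-axis theorem): I_hole = (1/2)mr² + md² = (1/2)(0.29608)(0.156)² + (0.29608)(0.0442)² = 0.0041811 kg m².
Treating the hole as negative mass, I = I₀ − I_hole = 0.20991 − 0.0041811 = 0.20573 kg m².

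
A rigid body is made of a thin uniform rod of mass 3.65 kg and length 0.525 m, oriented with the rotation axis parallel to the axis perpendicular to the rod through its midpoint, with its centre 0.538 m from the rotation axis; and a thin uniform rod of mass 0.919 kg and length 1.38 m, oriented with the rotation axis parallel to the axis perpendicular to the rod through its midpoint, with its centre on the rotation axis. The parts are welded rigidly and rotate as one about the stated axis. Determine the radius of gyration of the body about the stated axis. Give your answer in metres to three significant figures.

0.531

Thin rod: I_cm = (1/12)ML² = (1/12)(3.65)(0.525)² = 0.083836 kg m^2; centre at d = 0.538 m, so I = I_cm + Md² gives I = 0.083836 + (3.65)(0.538)² = 1.1403 kg m^2.
Thin rod: I_cm = (1/12)ML² = (1/12)(0.919)(1.38)² = 0.14585 kg m^2; axis through the centre, so I = 0.14585 kg m^2.
Total I = 1.2862 kg m^2; total mass M = 4.569 kg.
k = √(I/M) = √(1.2862/4.569) = 0.53056 m.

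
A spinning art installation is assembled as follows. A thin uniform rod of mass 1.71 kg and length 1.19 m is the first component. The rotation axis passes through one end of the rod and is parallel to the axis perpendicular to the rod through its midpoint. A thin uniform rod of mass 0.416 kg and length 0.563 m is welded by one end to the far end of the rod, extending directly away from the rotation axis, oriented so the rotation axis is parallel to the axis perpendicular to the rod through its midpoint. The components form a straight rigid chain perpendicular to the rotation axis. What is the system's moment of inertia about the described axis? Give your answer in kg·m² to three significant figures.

Thin rod: I_cm = (1/12)ML² = (1/12)(1.71)(1.19)² = 0.20179 kg·m²; centre at d = 0.595 m, so I = I_cm + Md² gives I = 0.20179 + (1.71)(0.595)² = 0.80718 kg·m².
Thin rod: I_cm = (1/12)ML² = (1/12)(0.416)(0.563)² = 0.010988 kg·m²; centre at d = 0.595 + 0.595 + 0.2815 = 1.4715 m, so I = I_cm + Md² gives I = 0.010988 + (0.416)(1.4715)² = 0.91176 kg·m².
Total I = 0.80718 + 0.91176 = 1.7189 kg·m².

1.72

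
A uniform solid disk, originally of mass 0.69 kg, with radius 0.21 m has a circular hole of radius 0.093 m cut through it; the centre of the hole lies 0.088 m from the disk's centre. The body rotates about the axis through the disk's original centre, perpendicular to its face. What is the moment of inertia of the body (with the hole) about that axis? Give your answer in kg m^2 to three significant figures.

Unpierced body about its centre: I₀ = (1/2)MR² = (1/2)(0.69)(0.21)² = 0.015214 kg m^2.
The removed disk has mass m = M·(r/R)² = (0.69)(0.093/0.21)² = 0.13532 kg (same uniform areal density).
Its moment of inertia about the rotation axis (parallel-axis theorem): I_hole = (1/2)mr² + md² = (1/2)(0.13532)(0.093)² + (0.13532)(0.088)² = 0.0016332 kg m^2.
Treating the hole as negative mass, I = I₀ − I_hole = 0.015214 − 0.0016332 = 0.013581 kg m^2.

0.0136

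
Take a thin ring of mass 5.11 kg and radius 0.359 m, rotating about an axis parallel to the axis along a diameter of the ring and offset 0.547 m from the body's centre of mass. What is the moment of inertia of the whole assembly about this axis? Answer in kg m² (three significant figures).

1.86

I_cm = (1/2)MR² = (1/2)(5.11)(0.359)² = 0.32929 kg m²; centre at d = 0.547 m, so the parallel axis theorem gives I = 0.32929 + (5.11)(0.547)² = 1.8582 kg m².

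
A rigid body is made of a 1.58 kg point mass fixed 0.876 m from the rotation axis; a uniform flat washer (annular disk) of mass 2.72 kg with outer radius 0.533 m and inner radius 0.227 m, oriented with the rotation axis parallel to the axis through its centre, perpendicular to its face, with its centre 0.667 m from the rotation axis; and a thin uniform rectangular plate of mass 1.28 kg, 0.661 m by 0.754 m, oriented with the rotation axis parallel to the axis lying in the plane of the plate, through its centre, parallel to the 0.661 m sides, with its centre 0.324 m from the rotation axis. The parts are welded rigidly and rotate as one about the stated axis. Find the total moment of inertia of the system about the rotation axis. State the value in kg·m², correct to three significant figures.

Point mass: I_cm = 0; centre at d = 0.876 m, so the parallel axis theorem gives I = 0 + (1.58)(0.876)² = 1.2125 kg·m².
Annular disk: I_cm = (1/2)M(R²+r²) = (1/2)(2.72)[(0.533)² + (0.227)²] = 0.45644 kg·m²; centre at d = 0.667 m, so the parallel axis theorem gives I = 0.45644 + (2.72)(0.667)² = 1.6665 kg·m².
Rectangular plate: I_cm = (1/12)Mb² = (1/12)(1.28)(0.754)² = 0.060642 kg·m²; centre at d = 0.324 m, so the parallel axis theorem gives I = 0.060642 + (1.28)(0.324)² = 0.19501 kg·m².
Total I = 1.2125 + 1.6665 + 0.19501 = 3.074 kg·m².

3.07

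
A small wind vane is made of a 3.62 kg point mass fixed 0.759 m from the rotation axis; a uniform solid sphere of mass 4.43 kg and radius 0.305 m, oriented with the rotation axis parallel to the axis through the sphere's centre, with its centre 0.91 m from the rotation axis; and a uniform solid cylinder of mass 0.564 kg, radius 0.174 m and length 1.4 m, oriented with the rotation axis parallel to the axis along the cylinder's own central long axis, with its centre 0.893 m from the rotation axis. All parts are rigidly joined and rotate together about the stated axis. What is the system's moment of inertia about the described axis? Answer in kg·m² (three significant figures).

Point mass: I_cm = 0; centre at d = 0.759 m, so the parallel axis theorem gives I = 0 + (3.62)(0.759)² = 2.0854 kg·m².
Solid sphere: I_cm = (2/5)MR² = (2/5)(4.43)(0.305)² = 0.16484 kg·m²; centre at d = 0.91 m, so the parallel axis theorem gives I = 0.16484 + (4.43)(0.91)² = 3.8333 kg·m².
Solid cylinder: I_cm = (1/2)MR² = (1/2)(0.564)(0.174)² = 0.0085378 kg·m²; centre at d = 0.893 m, so the parallel axis theorem gives I = 0.0085378 + (0.564)(0.893)² = 0.4583 kg·m².
Total I = 2.0854 + 3.8333 + 0.4583 = 6.377 kg·m².

6.38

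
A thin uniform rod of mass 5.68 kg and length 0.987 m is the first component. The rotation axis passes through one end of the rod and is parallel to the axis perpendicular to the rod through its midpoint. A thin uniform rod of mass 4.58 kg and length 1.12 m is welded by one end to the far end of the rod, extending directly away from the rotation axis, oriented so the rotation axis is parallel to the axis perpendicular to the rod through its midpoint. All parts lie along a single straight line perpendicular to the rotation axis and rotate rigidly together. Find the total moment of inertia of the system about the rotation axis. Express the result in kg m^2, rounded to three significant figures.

Thin rod: I_cm = (1/12)ML² = (1/12)(5.68)(0.987)² = 0.46111 kg m^2; centre at d = 0.4935 m, so I = I_cm + Md² gives I = 0.46111 + (5.68)(0.4935)² = 1.8444 kg m^2.
Thin rod: I_cm = (1/12)ML² = (1/12)(4.58)(1.12)² = 0.47876 kg m^2; centre at d = 0.4935 + 0.4935 + 0.56 = 1.547 m, so I = I_cm + Md² gives I = 0.47876 + (4.58)(1.547)² = 11.44 kg m^2.
Total I = 1.8444 + 11.44 = 13.284 kg m^2.

13.3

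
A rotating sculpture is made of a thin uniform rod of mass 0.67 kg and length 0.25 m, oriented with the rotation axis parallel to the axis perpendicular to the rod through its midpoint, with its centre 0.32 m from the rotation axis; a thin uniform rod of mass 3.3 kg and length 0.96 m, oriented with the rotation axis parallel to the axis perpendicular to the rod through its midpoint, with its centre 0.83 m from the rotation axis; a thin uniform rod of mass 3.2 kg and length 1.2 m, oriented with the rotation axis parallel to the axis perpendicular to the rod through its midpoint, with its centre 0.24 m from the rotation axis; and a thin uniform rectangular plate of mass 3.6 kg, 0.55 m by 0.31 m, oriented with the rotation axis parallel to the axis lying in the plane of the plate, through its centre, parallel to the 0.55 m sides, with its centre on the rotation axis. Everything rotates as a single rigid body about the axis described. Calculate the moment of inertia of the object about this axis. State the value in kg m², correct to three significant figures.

Thin rod: I_cm = (1/12)ML² = (1/12)(0.67)(0.25)² = 0.0034896 kg m²; centre at d = 0.32 m, so the parallel axis theorem gives I = 0.0034896 + (0.67)(0.32)² = 0.072098 kg m².
Thin rod: I_cm = (1/12)ML² = (1/12)(3.3)(0.96)² = 0.25344 kg m²; centre at d = 0.83 m, so the parallel axis theorem gives I = 0.25344 + (3.3)(0.83)² = 2.5268 kg m².
Thin rod: I_cm = (1/12)ML² = (1/12)(3.2)(1.2)² = 0.384 kg m²; centre at d = 0.24 m, so the parallel axis theorem gives I = 0.384 + (3.2)(0.24)² = 0.56832 kg m².
Rectangular plate: I_cm = (1/12)Mb² = (1/12)(3.6)(0.31)² = 0.02883 kg m²; axis through the centre, so I = 0.02883 kg m².
Total I = 0.072098 + 2.5268 + 0.56832 + 0.02883 = 3.1961 kg m².

3.20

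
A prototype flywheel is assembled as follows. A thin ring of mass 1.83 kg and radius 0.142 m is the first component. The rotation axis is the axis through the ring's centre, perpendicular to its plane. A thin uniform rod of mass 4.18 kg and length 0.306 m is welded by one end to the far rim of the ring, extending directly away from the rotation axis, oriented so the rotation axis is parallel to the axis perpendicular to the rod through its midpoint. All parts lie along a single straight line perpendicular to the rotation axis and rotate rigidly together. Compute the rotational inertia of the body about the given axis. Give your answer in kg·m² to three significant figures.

0.433

Thin ring: I_cm = MR² = (1.83)(0.142)² = 0.0369 kg·m²; axis through the centre, so I = 0.0369 kg·m².
Thin rod: I_cm = (1/12)ML² = (1/12)(4.18)(0.306)² = 0.032617 kg·m²; centre at d = 0.142 + 0.153 = 0.295 m, so I = I_cm + Md² gives I = 0.032617 + (4.18)(0.295)² = 0.39638 kg·m².
Total I = 0.0369 + 0.39638 = 0.43328 kg·m².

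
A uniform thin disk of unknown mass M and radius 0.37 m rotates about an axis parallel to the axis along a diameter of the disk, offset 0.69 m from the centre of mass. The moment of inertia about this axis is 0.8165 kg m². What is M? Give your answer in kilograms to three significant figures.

1.60

I = I_cm + Md² = (1/4)MR² + Md² = M·[0.25·(0.37)² + (0.69)²] = M·0.51032.
So M = 0.8165 / 0.51032 = 1.6 kg.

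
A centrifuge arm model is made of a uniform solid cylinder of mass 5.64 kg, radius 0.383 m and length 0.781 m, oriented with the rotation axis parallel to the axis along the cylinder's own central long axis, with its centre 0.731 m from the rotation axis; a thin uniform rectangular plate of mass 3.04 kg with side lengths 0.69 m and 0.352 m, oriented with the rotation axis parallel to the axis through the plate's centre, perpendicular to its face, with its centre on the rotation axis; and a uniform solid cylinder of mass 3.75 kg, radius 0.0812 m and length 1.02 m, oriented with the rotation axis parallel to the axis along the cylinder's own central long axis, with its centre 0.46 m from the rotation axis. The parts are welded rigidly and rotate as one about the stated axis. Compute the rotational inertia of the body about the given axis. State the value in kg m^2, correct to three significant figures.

4.39

Solid cylinder: I_cm = (1/2)MR² = (1/2)(5.64)(0.383)² = 0.41366 kg m^2; centre at d = 0.731 m, so the parallel axis theorem gives I = 0.41366 + (5.64)(0.731)² = 3.4275 kg m^2.
Rectangular plate: I_cm = (1/12)M(a²+b²) = (1/12)(3.04)[(0.69)² + (0.352)²] = 0.152 kg m^2; axis through the centre, so I = 0.152 kg m^2.
Solid cylinder: I_cm = (1/2)MR² = (1/2)(3.75)(0.0812)² = 0.012363 kg m^2; centre at d = 0.46 m, so the parallel axis theorem gives I = 0.012363 + (3.75)(0.46)² = 0.80586 kg m^2.
Total I = 3.4275 + 0.152 + 0.80586 = 4.3853 kg m^2.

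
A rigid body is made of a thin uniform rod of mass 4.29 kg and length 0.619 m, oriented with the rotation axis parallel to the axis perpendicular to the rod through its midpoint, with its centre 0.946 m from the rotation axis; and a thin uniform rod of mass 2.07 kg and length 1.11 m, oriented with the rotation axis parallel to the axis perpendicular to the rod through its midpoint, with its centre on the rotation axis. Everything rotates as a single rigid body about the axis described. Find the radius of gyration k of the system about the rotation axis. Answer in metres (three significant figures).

Thin rod: I_cm = (1/12)ML² = (1/12)(4.29)(0.619)² = 0.13698 kg·m²; centre at d = 0.946 m, so the parallel axis theorem gives I = 0.13698 + (4.29)(0.946)² = 3.9762 kg·m².
Thin rod: I_cm = (1/12)ML² = (1/12)(2.07)(1.11)² = 0.21254 kg·m²; axis through the centre, so I = 0.21254 kg·m².
Total I = 4.1887 kg·m²; total mass M = 6.36 kg.
k = √(I/M) = √(4.1887/6.36) = 0.81154 m.

0.812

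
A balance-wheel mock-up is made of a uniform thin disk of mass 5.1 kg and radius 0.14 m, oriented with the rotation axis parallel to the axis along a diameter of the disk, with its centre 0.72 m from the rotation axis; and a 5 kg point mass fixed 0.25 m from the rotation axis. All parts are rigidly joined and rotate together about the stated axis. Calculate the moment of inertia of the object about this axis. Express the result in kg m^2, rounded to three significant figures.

Thin disk: I_cm = (1/4)MR² = (1/4)(5.1)(0.14)² = 0.02499 kg m^2; centre at d = 0.72 m, so the parallel axis theorem gives I = 0.02499 + (5.1)(0.72)² = 2.6688 kg m^2.
Point mass: I_cm = 0; centre at d = 0.25 m, so the parallel axis theorem gives I = 0 + (5)(0.25)² = 0.3125 kg m^2.
Total I = 2.6688 + 0.3125 = 2.9813 kg m^2.

2.98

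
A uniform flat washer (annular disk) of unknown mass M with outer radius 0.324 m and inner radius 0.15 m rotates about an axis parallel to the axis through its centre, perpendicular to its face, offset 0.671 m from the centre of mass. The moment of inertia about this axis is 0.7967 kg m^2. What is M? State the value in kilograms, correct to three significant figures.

1.55

I = I_cm + Md² = (1/2)M(R²+r²) + Md² = M·[0.5·[(0.324)² + (0.15)²] + (0.671)²] = M·0.51398.
So M = 0.7967 / 0.51398 = 1.5501 kg.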